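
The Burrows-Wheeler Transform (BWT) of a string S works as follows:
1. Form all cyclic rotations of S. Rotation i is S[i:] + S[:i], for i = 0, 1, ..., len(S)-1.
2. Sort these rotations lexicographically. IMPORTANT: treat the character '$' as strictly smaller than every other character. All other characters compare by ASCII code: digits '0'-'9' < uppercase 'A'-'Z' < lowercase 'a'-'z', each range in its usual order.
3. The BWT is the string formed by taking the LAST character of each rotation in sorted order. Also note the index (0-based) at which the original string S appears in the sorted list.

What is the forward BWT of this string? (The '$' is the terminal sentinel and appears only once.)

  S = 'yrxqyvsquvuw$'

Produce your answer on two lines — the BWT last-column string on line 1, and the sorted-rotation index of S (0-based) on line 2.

Answer: wsxyvqvyuur$q
11

Derivation:
All 13 rotations (rotation i = S[i:]+S[:i]):
  rot[0] = yrxqyvsquvuw$
  rot[1] = rxqyvsquvuw$y
  rot[2] = xqyvsquvuw$yr
  rot[3] = qyvsquvuw$yrx
  rot[4] = yvsquvuw$yrxq
  rot[5] = vsquvuw$yrxqy
  rot[6] = squvuw$yrxqyv
  rot[7] = quvuw$yrxqyvs
  rot[8] = uvuw$yrxqyvsq
  rot[9] = vuw$yrxqyvsqu
  rot[10] = uw$yrxqyvsquv
  rot[11] = w$yrxqyvsquvu
  rot[12] = $yrxqyvsquvuw
Sorted (with $ < everything):
  sorted[0] = $yrxqyvsquvuw  (last char: 'w')
  sorted[1] = quvuw$yrxqyvs  (last char: 's')
  sorted[2] = qyvsquvuw$yrx  (last char: 'x')
  sorted[3] = rxqyvsquvuw$y  (last char: 'y')
  sorted[4] = squvuw$yrxqyv  (last char: 'v')
  sorted[5] = uvuw$yrxqyvsq  (last char: 'q')
  sorted[6] = uw$yrxqyvsquv  (last char: 'v')
  sorted[7] = vsquvuw$yrxqy  (last char: 'y')
  sorted[8] = vuw$yrxqyvsqu  (last char: 'u')
  sorted[9] = w$yrxqyvsquvu  (last char: 'u')
  sorted[10] = xqyvsquvuw$yr  (last char: 'r')
  sorted[11] = yrxqyvsquvuw$  (last char: '$')
  sorted[12] = yvsquvuw$yrxq  (last char: 'q')
Last column: wsxyvqvyuur$q
Original string S is at sorted index 11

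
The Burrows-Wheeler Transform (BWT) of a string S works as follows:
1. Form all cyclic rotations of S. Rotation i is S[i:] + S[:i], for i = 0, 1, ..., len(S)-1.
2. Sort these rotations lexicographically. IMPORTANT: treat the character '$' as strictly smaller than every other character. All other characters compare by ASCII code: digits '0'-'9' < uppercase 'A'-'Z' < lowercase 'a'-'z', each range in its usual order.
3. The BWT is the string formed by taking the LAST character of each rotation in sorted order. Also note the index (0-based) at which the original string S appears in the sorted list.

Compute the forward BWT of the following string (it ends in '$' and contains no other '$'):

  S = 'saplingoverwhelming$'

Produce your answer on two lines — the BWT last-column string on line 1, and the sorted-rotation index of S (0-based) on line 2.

Answer: gshvnnwmlpeliigae$or
17

Derivation:
All 20 rotations (rotation i = S[i:]+S[:i]):
  rot[0] = saplingoverwhelming$
  rot[1] = aplingoverwhelming$s
  rot[2] = plingoverwhelming$sa
  rot[3] = lingoverwhelming$sap
  rot[4] = ingoverwhelming$sapl
  rot[5] = ngoverwhelming$sapli
  rot[6] = goverwhelming$saplin
  rot[7] = overwhelming$sapling
  rot[8] = verwhelming$saplingo
  rot[9] = erwhelming$saplingov
  rot[10] = rwhelming$saplingove
  rot[11] = whelming$saplingover
  rot[12] = helming$saplingoverw
  rot[13] = elming$saplingoverwh
  rot[14] = lming$saplingoverwhe
  rot[15] = ming$saplingoverwhel
  rot[16] = ing$saplingoverwhelm
  rot[17] = ng$saplingoverwhelmi
  rot[18] = g$saplingoverwhelmin
  rot[19] = $saplingoverwhelming
Sorted (with $ < everything):
  sorted[0] = $saplingoverwhelming  (last char: 'g')
  sorted[1] = aplingoverwhelming$s  (last char: 's')
  sorted[2] = elming$saplingoverwh  (last char: 'h')
  sorted[3] = erwhelming$saplingov  (last char: 'v')
  sorted[4] = g$saplingoverwhelmin  (last char: 'n')
  sorted[5] = goverwhelming$saplin  (last char: 'n')
  sorted[6] = helming$saplingoverw  (last char: 'w')
  sorted[7] = ing$saplingoverwhelm  (last char: 'm')
  sorted[8] = ingoverwhelming$sapl  (last char: 'l')
  sorted[9] = lingoverwhelming$sap  (last char: 'p')
  sorted[10] = lming$saplingoverwhe  (last char: 'e')
  sorted[11] = ming$saplingoverwhel  (last char: 'l')
  sorted[12] = ng$saplingoverwhelmi  (last char: 'i')
  sorted[13] = ngoverwhelming$sapli  (last char: 'i')
  sorted[14] = overwhelming$sapling  (last char: 'g')
  sorted[15] = plingoverwhelming$sa  (last char: 'a')
  sorted[16] = rwhelming$saplingove  (last char: 'e')
  sorted[17] = saplingoverwhelming$  (last char: '$')
  sorted[18] = verwhelming$saplingo  (last char: 'o')
  sorted[19] = whelming$saplingover  (last char: 'r')
Last column: gshvnnwmlpeliigae$or
Original string S is at sorted index 17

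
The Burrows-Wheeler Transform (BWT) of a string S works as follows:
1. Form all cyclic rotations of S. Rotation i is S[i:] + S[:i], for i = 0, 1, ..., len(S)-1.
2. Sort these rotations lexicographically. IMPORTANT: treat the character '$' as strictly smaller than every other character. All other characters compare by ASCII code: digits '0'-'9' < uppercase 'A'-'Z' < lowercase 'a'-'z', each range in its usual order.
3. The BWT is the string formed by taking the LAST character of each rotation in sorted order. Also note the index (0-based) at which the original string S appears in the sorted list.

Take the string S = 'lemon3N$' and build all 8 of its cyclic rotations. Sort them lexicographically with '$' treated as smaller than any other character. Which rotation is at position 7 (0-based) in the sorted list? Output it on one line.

All 8 rotations (rotation i = S[i:]+S[:i]):
  rot[0] = lemon3N$
  rot[1] = emon3N$l
  rot[2] = mon3N$le
  rot[3] = on3N$lem
  rot[4] = n3N$lemo
  rot[5] = 3N$lemon
  rot[6] = N$lemon3
  rot[7] = $lemon3N
Sorted (with $ < everything):
  sorted[0] = $lemon3N
  sorted[1] = 3N$lemon
  sorted[2] = N$lemon3
  sorted[3] = emon3N$l
  sorted[4] = lemon3N$
  sorted[5] = mon3N$le
  sorted[6] = n3N$lemo
  sorted[7] = on3N$lem
sorted[7] = on3N$lem

Answer: on3N$lem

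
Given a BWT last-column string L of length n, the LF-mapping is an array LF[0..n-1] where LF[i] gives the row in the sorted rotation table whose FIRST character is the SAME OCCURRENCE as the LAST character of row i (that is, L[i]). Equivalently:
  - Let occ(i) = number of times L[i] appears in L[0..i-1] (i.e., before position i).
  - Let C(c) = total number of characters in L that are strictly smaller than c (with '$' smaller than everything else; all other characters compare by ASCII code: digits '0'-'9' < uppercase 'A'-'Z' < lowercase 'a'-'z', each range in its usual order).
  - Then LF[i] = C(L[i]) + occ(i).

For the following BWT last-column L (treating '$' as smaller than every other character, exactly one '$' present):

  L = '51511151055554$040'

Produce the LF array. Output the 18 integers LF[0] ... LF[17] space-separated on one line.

Answer: 11 4 12 5 6 7 13 8 1 14 15 16 17 9 0 2 10 3

Derivation:
Char counts: '$':1, '0':3, '1':5, '4':2, '5':7
C (first-col start): C('$')=0, C('0')=1, C('1')=4, C('4')=9, C('5')=11
L[0]='5': occ=0, LF[0]=C('5')+0=11+0=11
L[1]='1': occ=0, LF[1]=C('1')+0=4+0=4
L[2]='5': occ=1, LF[2]=C('5')+1=11+1=12
L[3]='1': occ=1, LF[3]=C('1')+1=4+1=5
L[4]='1': occ=2, LF[4]=C('1')+2=4+2=6
L[5]='1': occ=3, LF[5]=C('1')+3=4+3=7
L[6]='5': occ=2, LF[6]=C('5')+2=11+2=13
L[7]='1': occ=4, LF[7]=C('1')+4=4+4=8
L[8]='0': occ=0, LF[8]=C('0')+0=1+0=1
L[9]='5': occ=3, LF[9]=C('5')+3=11+3=14
L[10]='5': occ=4, LF[10]=C('5')+4=11+4=15
L[11]='5': occ=5, LF[11]=C('5')+5=11+5=16
L[12]='5': occ=6, LF[12]=C('5')+6=11+6=17
L[13]='4': occ=0, LF[13]=C('4')+0=9+0=9
L[14]='$': occ=0, LF[14]=C('$')+0=0+0=0
L[15]='0': occ=1, LF[15]=C('0')+1=1+1=2
L[16]='4': occ=1, LF[16]=C('4')+1=9+1=10
L[17]='0': occ=2, LF[17]=C('0')+2=1+2=3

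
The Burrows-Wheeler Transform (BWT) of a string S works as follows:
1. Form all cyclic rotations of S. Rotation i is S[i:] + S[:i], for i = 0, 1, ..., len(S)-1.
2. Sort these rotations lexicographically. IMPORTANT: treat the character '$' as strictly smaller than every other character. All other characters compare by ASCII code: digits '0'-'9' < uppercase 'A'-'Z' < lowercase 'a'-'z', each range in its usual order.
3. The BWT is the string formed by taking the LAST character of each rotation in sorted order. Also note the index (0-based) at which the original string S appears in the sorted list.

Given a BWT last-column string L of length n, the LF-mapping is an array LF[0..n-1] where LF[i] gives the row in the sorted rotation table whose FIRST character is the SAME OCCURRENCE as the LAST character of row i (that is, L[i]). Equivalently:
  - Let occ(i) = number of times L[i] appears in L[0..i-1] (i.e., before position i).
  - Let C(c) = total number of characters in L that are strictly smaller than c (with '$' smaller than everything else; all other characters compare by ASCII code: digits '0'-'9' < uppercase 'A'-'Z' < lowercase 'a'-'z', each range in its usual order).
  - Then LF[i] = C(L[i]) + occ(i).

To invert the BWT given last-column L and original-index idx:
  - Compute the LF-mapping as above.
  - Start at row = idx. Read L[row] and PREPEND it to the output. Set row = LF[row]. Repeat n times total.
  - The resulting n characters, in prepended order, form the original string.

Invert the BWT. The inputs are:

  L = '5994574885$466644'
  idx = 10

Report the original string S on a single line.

LF mapping: 6 15 16 1 7 12 2 13 14 8 0 3 9 10 11 4 5
Walk LF starting at row 10, prepending L[row]:
  step 1: row=10, L[10]='$', prepend. Next row=LF[10]=0
  step 2: row=0, L[0]='5', prepend. Next row=LF[0]=6
  step 3: row=6, L[6]='4', prepend. Next row=LF[6]=2
  step 4: row=2, L[2]='9', prepend. Next row=LF[2]=16
  step 5: row=16, L[16]='4', prepend. Next row=LF[16]=5
  step 6: row=5, L[5]='7', prepend. Next row=LF[5]=12
  step 7: row=12, L[12]='6', prepend. Next row=LF[12]=9
  step 8: row=9, L[9]='5', prepend. Next row=LF[9]=8
  step 9: row=8, L[8]='8', prepend. Next row=LF[8]=14
  step 10: row=14, L[14]='6', prepend. Next row=LF[14]=11
  step 11: row=11, L[11]='4', prepend. Next row=LF[11]=3
  step 12: row=3, L[3]='4', prepend. Next row=LF[3]=1
  step 13: row=1, L[1]='9', prepend. Next row=LF[1]=15
  step 14: row=15, L[15]='4', prepend. Next row=LF[15]=4
  step 15: row=4, L[4]='5', prepend. Next row=LF[4]=7
  step 16: row=7, L[7]='8', prepend. Next row=LF[7]=13
  step 17: row=13, L[13]='6', prepend. Next row=LF[13]=10
Reversed output: 6854944685674945$

Answer: 6854944685674945$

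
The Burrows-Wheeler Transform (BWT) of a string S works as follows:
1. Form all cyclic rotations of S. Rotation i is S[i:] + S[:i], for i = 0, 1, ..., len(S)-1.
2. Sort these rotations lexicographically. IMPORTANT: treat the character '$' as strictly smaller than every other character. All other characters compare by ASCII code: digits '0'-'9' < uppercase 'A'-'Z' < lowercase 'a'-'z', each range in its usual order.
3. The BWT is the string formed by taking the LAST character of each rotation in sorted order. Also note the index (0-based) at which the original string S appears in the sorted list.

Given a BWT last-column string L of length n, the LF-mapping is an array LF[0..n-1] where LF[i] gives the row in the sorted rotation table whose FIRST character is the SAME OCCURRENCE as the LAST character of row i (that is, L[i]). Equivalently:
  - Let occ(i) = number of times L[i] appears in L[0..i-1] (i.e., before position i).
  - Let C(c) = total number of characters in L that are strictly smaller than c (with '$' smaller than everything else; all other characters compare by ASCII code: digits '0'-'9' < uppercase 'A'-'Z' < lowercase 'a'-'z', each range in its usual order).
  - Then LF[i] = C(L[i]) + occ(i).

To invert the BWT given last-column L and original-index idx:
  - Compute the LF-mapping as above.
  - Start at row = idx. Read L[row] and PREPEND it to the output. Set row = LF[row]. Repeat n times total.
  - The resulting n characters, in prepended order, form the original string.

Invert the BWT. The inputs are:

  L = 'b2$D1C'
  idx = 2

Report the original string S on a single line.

Answer: 21DCb$

Derivation:
LF mapping: 5 2 0 4 1 3
Walk LF starting at row 2, prepending L[row]:
  step 1: row=2, L[2]='$', prepend. Next row=LF[2]=0
  step 2: row=0, L[0]='b', prepend. Next row=LF[0]=5
  step 3: row=5, L[5]='C', prepend. Next row=LF[5]=3
  step 4: row=3, L[3]='D', prepend. Next row=LF[3]=4
  step 5: row=4, L[4]='1', prepend. Next row=LF[4]=1
  step 6: row=1, L[1]='2', prepend. Next row=LF[1]=2
Reversed output: 21DCb$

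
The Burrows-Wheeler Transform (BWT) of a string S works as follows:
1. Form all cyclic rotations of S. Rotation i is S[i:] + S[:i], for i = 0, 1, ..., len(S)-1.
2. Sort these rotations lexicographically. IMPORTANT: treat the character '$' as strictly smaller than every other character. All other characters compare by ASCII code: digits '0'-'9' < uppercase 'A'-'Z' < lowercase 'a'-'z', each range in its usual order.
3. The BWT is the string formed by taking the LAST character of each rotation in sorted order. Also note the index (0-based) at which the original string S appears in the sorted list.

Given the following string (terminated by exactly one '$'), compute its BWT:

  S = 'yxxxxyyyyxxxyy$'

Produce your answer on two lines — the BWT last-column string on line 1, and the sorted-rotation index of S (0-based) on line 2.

Answer: yyyxxxxxy$yxyyx
9

Derivation:
All 15 rotations (rotation i = S[i:]+S[:i]):
  rot[0] = yxxxxyyyyxxxyy$
  rot[1] = xxxxyyyyxxxyy$y
  rot[2] = xxxyyyyxxxyy$yx
  rot[3] = xxyyyyxxxyy$yxx
  rot[4] = xyyyyxxxyy$yxxx
  rot[5] = yyyyxxxyy$yxxxx
  rot[6] = yyyxxxyy$yxxxxy
  rot[7] = yyxxxyy$yxxxxyy
  rot[8] = yxxxyy$yxxxxyyy
  rot[9] = xxxyy$yxxxxyyyy
  rot[10] = xxyy$yxxxxyyyyx
  rot[11] = xyy$yxxxxyyyyxx
  rot[12] = yy$yxxxxyyyyxxx
  rot[13] = y$yxxxxyyyyxxxy
  rot[14] = $yxxxxyyyyxxxyy
Sorted (with $ < everything):
  sorted[0] = $yxxxxyyyyxxxyy  (last char: 'y')
  sorted[1] = xxxxyyyyxxxyy$y  (last char: 'y')
  sorted[2] = xxxyy$yxxxxyyyy  (last char: 'y')
  sorted[3] = xxxyyyyxxxyy$yx  (last char: 'x')
  sorted[4] = xxyy$yxxxxyyyyx  (last char: 'x')
  sorted[5] = xxyyyyxxxyy$yxx  (last char: 'x')
  sorted[6] = xyy$yxxxxyyyyxx  (last char: 'x')
  sorted[7] = xyyyyxxxyy$yxxx  (last char: 'x')
  sorted[8] = y$yxxxxyyyyxxxy  (last char: 'y')
  sorted[9] = yxxxxyyyyxxxyy$  (last char: '$')
  sorted[10] = yxxxyy$yxxxxyyy  (last char: 'y')
  sorted[11] = yy$yxxxxyyyyxxx  (last char: 'x')
  sorted[12] = yyxxxyy$yxxxxyy  (last char: 'y')
  sorted[13] = yyyxxxyy$yxxxxy  (last char: 'y')
  sorted[14] = yyyyxxxyy$yxxxx  (last char: 'x')
Last column: yyyxxxxxy$yxyyx
Original string S is at sorted index 9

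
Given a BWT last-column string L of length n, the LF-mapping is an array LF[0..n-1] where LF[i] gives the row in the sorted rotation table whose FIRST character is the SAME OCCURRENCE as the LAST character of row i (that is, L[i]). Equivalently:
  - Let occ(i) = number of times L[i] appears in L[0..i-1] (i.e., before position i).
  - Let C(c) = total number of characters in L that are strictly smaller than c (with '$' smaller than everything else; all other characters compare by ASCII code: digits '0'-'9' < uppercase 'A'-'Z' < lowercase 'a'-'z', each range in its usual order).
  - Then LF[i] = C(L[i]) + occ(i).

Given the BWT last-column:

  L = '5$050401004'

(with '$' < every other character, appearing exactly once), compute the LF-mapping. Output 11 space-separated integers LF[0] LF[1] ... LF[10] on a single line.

Answer: 9 0 1 10 2 7 3 6 4 5 8

Derivation:
Char counts: '$':1, '0':5, '1':1, '4':2, '5':2
C (first-col start): C('$')=0, C('0')=1, C('1')=6, C('4')=7, C('5')=9
L[0]='5': occ=0, LF[0]=C('5')+0=9+0=9
L[1]='$': occ=0, LF[1]=C('$')+0=0+0=0
L[2]='0': occ=0, LF[2]=C('0')+0=1+0=1
L[3]='5': occ=1, LF[3]=C('5')+1=9+1=10
L[4]='0': occ=1, LF[4]=C('0')+1=1+1=2
L[5]='4': occ=0, LF[5]=C('4')+0=7+0=7
L[6]='0': occ=2, LF[6]=C('0')+2=1+2=3
L[7]='1': occ=0, LF[7]=C('1')+0=6+0=6
L[8]='0': occ=3, LF[8]=C('0')+3=1+3=4
L[9]='0': occ=4, LF[9]=C('0')+4=1+4=5
L[10]='4': occ=1, LF[10]=C('4')+1=7+1=8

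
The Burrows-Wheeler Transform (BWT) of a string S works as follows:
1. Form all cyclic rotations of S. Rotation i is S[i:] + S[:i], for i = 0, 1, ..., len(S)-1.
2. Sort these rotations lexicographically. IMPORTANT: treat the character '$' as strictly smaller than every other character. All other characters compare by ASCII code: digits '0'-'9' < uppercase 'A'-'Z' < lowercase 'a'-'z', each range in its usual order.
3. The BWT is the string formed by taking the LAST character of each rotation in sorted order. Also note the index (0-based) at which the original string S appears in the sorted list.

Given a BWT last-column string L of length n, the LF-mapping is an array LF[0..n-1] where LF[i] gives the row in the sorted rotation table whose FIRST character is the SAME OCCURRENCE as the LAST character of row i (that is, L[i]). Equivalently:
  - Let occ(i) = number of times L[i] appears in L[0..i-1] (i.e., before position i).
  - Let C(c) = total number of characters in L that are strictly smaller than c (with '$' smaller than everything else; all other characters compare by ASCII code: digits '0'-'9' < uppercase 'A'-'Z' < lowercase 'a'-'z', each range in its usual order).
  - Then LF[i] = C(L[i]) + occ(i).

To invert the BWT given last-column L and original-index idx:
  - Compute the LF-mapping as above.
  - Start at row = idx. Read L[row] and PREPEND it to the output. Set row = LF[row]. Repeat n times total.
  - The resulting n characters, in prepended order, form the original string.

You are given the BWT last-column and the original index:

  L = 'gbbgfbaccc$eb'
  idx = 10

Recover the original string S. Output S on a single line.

LF mapping: 11 2 3 12 10 4 1 6 7 8 0 9 5
Walk LF starting at row 10, prepending L[row]:
  step 1: row=10, L[10]='$', prepend. Next row=LF[10]=0
  step 2: row=0, L[0]='g', prepend. Next row=LF[0]=11
  step 3: row=11, L[11]='e', prepend. Next row=LF[11]=9
  step 4: row=9, L[9]='c', prepend. Next row=LF[9]=8
  step 5: row=8, L[8]='c', prepend. Next row=LF[8]=7
  step 6: row=7, L[7]='c', prepend. Next row=LF[7]=6
  step 7: row=6, L[6]='a', prepend. Next row=LF[6]=1
  step 8: row=1, L[1]='b', prepend. Next row=LF[1]=2
  step 9: row=2, L[2]='b', prepend. Next row=LF[2]=3
  step 10: row=3, L[3]='g', prepend. Next row=LF[3]=12
  step 11: row=12, L[12]='b', prepend. Next row=LF[12]=5
  step 12: row=5, L[5]='b', prepend. Next row=LF[5]=4
  step 13: row=4, L[4]='f', prepend. Next row=LF[4]=10
Reversed output: fbbgbbaccceg$

Answer: fbbgbbaccceg$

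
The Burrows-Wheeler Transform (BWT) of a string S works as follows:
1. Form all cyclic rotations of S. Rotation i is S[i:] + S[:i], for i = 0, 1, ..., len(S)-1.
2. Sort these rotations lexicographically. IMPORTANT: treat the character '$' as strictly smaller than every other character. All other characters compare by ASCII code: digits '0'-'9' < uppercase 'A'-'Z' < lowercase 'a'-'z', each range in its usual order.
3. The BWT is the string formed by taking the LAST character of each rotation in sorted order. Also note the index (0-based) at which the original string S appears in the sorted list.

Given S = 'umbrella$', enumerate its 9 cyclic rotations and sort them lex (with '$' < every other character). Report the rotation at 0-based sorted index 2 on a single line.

Answer: brella$um

Derivation:
All 9 rotations (rotation i = S[i:]+S[:i]):
  rot[0] = umbrella$
  rot[1] = mbrella$u
  rot[2] = brella$um
  rot[3] = rella$umb
  rot[4] = ella$umbr
  rot[5] = lla$umbre
  rot[6] = la$umbrel
  rot[7] = a$umbrell
  rot[8] = $umbrella
Sorted (with $ < everything):
  sorted[0] = $umbrella
  sorted[1] = a$umbrell
  sorted[2] = brella$um
  sorted[3] = ella$umbr
  sorted[4] = la$umbrel
  sorted[5] = lla$umbre
  sorted[6] = mbrella$u
  sorted[7] = rella$umb
  sorted[8] = umbrella$
sorted[2] = brella$um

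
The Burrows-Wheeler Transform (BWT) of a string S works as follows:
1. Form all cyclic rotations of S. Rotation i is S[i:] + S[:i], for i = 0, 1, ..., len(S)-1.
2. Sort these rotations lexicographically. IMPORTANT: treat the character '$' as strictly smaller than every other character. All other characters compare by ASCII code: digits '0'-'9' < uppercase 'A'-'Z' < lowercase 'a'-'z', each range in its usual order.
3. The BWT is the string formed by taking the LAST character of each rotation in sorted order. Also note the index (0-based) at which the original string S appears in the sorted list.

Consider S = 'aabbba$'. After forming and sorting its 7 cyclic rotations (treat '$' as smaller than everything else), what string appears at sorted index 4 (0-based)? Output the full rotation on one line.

Answer: ba$aabb

Derivation:
All 7 rotations (rotation i = S[i:]+S[:i]):
  rot[0] = aabbba$
  rot[1] = abbba$a
  rot[2] = bbba$aa
  rot[3] = bba$aab
  rot[4] = ba$aabb
  rot[5] = a$aabbb
  rot[6] = $aabbba
Sorted (with $ < everything):
  sorted[0] = $aabbba
  sorted[1] = a$aabbb
  sorted[2] = aabbba$
  sorted[3] = abbba$a
  sorted[4] = ba$aabb
  sorted[5] = bba$aab
  sorted[6] = bbba$aa
sorted[4] = ba$aabb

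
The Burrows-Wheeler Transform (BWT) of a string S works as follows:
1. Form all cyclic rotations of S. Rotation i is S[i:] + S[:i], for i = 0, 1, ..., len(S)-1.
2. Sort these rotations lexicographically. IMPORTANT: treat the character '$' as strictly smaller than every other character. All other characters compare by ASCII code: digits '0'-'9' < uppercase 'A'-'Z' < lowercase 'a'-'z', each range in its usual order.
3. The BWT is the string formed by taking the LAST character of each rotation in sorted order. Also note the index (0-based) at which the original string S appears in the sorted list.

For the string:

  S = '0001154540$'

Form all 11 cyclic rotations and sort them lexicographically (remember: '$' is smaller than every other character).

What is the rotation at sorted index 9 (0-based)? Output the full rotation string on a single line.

All 11 rotations (rotation i = S[i:]+S[:i]):
  rot[0] = 0001154540$
  rot[1] = 001154540$0
  rot[2] = 01154540$00
  rot[3] = 1154540$000
  rot[4] = 154540$0001
  rot[5] = 54540$00011
  rot[6] = 4540$000115
  rot[7] = 540$0001154
  rot[8] = 40$00011545
  rot[9] = 0$000115454
  rot[10] = $0001154540
Sorted (with $ < everything):
  sorted[0] = $0001154540
  sorted[1] = 0$000115454
  sorted[2] = 0001154540$
  sorted[3] = 001154540$0
  sorted[4] = 01154540$00
  sorted[5] = 1154540$000
  sorted[6] = 154540$0001
  sorted[7] = 40$00011545
  sorted[8] = 4540$000115
  sorted[9] = 540$0001154
  sorted[10] = 54540$00011
sorted[9] = 540$0001154

Answer: 540$0001154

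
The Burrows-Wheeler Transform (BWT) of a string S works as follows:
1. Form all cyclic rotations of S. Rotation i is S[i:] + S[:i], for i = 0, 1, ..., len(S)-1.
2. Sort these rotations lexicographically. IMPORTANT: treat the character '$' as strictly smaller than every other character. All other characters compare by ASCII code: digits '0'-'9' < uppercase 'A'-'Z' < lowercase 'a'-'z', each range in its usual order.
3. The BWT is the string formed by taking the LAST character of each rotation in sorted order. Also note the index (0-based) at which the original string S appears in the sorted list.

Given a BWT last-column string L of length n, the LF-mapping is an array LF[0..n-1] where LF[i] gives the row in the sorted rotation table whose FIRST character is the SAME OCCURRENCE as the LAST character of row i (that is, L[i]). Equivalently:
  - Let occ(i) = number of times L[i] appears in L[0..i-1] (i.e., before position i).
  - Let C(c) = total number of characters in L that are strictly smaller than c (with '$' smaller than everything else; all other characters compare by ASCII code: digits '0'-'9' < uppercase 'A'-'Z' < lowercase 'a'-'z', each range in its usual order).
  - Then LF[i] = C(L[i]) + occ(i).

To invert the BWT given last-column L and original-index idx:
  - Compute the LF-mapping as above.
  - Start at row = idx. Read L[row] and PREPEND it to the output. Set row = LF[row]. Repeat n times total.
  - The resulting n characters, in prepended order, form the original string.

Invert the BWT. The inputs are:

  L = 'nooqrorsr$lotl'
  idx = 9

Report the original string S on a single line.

Answer: rolrooltsorqn$

Derivation:
LF mapping: 3 4 5 8 9 6 10 12 11 0 1 7 13 2
Walk LF starting at row 9, prepending L[row]:
  step 1: row=9, L[9]='$', prepend. Next row=LF[9]=0
  step 2: row=0, L[0]='n', prepend. Next row=LF[0]=3
  step 3: row=3, L[3]='q', prepend. Next row=LF[3]=8
  step 4: row=8, L[8]='r', prepend. Next row=LF[8]=11
  step 5: row=11, L[11]='o', prepend. Next row=LF[11]=7
  step 6: row=7, L[7]='s', prepend. Next row=LF[7]=12
  step 7: row=12, L[12]='t', prepend. Next row=LF[12]=13
  step 8: row=13, L[13]='l', prepend. Next row=LF[13]=2
  step 9: row=2, L[2]='o', prepend. Next row=LF[2]=5
  step 10: row=5, L[5]='o', prepend. Next row=LF[5]=6
  step 11: row=6, L[6]='r', prepend. Next row=LF[6]=10
  step 12: row=10, L[10]='l', prepend. Next row=LF[10]=1
  step 13: row=1, L[1]='o', prepend. Next row=LF[1]=4
  step 14: row=4, L[4]='r', prepend. Next row=LF[4]=9
Reversed output: rolrooltsorqn$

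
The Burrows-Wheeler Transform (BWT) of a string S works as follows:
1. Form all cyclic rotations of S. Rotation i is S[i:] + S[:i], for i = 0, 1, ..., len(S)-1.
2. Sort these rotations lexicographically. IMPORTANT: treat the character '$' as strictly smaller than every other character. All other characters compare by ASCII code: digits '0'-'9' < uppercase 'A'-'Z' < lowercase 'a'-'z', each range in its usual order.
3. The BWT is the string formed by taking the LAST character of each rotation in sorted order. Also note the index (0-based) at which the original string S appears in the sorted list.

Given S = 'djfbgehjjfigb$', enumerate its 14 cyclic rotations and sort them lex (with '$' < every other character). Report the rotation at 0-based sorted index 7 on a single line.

Answer: gb$djfbgehjjfi

Derivation:
All 14 rotations (rotation i = S[i:]+S[:i]):
  rot[0] = djfbgehjjfigb$
  rot[1] = jfbgehjjfigb$d
  rot[2] = fbgehjjfigb$dj
  rot[3] = bgehjjfigb$djf
  rot[4] = gehjjfigb$djfb
  rot[5] = ehjjfigb$djfbg
  rot[6] = hjjfigb$djfbge
  rot[7] = jjfigb$djfbgeh
  rot[8] = jfigb$djfbgehj
  rot[9] = figb$djfbgehjj
  rot[10] = igb$djfbgehjjf
  rot[11] = gb$djfbgehjjfi
  rot[12] = b$djfbgehjjfig
  rot[13] = $djfbgehjjfigb
Sorted (with $ < everything):
  sorted[0] = $djfbgehjjfigb
  sorted[1] = b$djfbgehjjfig
  sorted[2] = bgehjjfigb$djf
  sorted[3] = djfbgehjjfigb$
  sorted[4] = ehjjfigb$djfbg
  sorted[5] = fbgehjjfigb$dj
  sorted[6] = figb$djfbgehjj
  sorted[7] = gb$djfbgehjjfi
  sorted[8] = gehjjfigb$djfb
  sorted[9] = hjjfigb$djfbge
  sorted[10] = igb$djfbgehjjf
  sorted[11] = jfbgehjjfigb$d
  sorted[12] = jfigb$djfbgehj
  sorted[13] = jjfigb$djfbgeh
sorted[7] = gb$djfbgehjjfi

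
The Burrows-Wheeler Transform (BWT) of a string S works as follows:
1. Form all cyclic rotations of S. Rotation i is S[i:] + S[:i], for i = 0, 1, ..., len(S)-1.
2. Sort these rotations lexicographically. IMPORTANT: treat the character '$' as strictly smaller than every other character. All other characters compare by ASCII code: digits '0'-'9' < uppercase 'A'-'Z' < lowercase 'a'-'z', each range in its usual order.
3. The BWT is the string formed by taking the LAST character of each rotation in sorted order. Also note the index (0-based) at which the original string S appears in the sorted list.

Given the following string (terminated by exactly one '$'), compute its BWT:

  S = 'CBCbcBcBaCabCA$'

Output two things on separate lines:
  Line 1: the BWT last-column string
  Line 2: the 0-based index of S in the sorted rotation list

Answer: ACCccb$aBBCaCBb
6

Derivation:
All 15 rotations (rotation i = S[i:]+S[:i]):
  rot[0] = CBCbcBcBaCabCA$
  rot[1] = BCbcBcBaCabCA$C
  rot[2] = CbcBcBaCabCA$CB
  rot[3] = bcBcBaCabCA$CBC
  rot[4] = cBcBaCabCA$CBCb
  rot[5] = BcBaCabCA$CBCbc
  rot[6] = cBaCabCA$CBCbcB
  rot[7] = BaCabCA$CBCbcBc
  rot[8] = aCabCA$CBCbcBcB
  rot[9] = CabCA$CBCbcBcBa
  rot[10] = abCA$CBCbcBcBaC
  rot[11] = bCA$CBCbcBcBaCa
  rot[12] = CA$CBCbcBcBaCab
  rot[13] = A$CBCbcBcBaCabC
  rot[14] = $CBCbcBcBaCabCA
Sorted (with $ < everything):
  sorted[0] = $CBCbcBcBaCabCA  (last char: 'A')
  sorted[1] = A$CBCbcBcBaCabC  (last char: 'C')
  sorted[2] = BCbcBcBaCabCA$C  (last char: 'C')
  sorted[3] = BaCabCA$CBCbcBc  (last char: 'c')
  sorted[4] = BcBaCabCA$CBCbc  (last char: 'c')
  sorted[5] = CA$CBCbcBcBaCab  (last char: 'b')
  sorted[6] = CBCbcBcBaCabCA$  (last char: '$')
  sorted[7] = CabCA$CBCbcBcBa  (last char: 'a')
  sorted[8] = CbcBcBaCabCA$CB  (last char: 'B')
  sorted[9] = aCabCA$CBCbcBcB  (last char: 'B')
  sorted[10] = abCA$CBCbcBcBaC  (last char: 'C')
  sorted[11] = bCA$CBCbcBcBaCa  (last char: 'a')
  sorted[12] = bcBcBaCabCA$CBC  (last char: 'C')
  sorted[13] = cBaCabCA$CBCbcB  (last char: 'B')
  sorted[14] = cBcBaCabCA$CBCb  (last char: 'b')
Last column: ACCccb$aBBCaCBb
Original string S is at sorted index 6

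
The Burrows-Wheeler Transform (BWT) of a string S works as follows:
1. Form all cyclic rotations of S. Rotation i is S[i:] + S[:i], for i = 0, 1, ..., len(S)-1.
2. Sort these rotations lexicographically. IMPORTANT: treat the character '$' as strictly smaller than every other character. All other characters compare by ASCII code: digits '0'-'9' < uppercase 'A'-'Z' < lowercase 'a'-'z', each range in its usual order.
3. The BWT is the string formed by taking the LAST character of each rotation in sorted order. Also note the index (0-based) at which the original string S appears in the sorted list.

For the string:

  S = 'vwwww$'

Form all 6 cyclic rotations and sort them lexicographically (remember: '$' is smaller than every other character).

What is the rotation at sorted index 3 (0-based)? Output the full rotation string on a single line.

All 6 rotations (rotation i = S[i:]+S[:i]):
  rot[0] = vwwww$
  rot[1] = wwww$v
  rot[2] = www$vw
  rot[3] = ww$vww
  rot[4] = w$vwww
  rot[5] = $vwwww
Sorted (with $ < everything):
  sorted[0] = $vwwww
  sorted[1] = vwwww$
  sorted[2] = w$vwww
  sorted[3] = ww$vww
  sorted[4] = www$vw
  sorted[5] = wwww$v
sorted[3] = ww$vww

Answer: ww$vww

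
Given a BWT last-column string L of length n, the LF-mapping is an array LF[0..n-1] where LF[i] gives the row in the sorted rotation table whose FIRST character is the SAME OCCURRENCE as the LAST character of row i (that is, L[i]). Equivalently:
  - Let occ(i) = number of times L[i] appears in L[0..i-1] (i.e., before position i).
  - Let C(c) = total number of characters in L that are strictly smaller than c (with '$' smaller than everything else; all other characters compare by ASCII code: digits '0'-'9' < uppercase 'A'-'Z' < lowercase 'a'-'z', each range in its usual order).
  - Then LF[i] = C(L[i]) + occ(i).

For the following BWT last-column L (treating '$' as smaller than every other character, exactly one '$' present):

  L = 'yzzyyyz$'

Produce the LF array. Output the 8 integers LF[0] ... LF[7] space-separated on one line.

Char counts: '$':1, 'y':4, 'z':3
C (first-col start): C('$')=0, C('y')=1, C('z')=5
L[0]='y': occ=0, LF[0]=C('y')+0=1+0=1
L[1]='z': occ=0, LF[1]=C('z')+0=5+0=5
L[2]='z': occ=1, LF[2]=C('z')+1=5+1=6
L[3]='y': occ=1, LF[3]=C('y')+1=1+1=2
L[4]='y': occ=2, LF[4]=C('y')+2=1+2=3
L[5]='y': occ=3, LF[5]=C('y')+3=1+3=4
L[6]='z': occ=2, LF[6]=C('z')+2=5+2=7
L[7]='$': occ=0, LF[7]=C('$')+0=0+0=0

Answer: 1 5 6 2 3 4 7 0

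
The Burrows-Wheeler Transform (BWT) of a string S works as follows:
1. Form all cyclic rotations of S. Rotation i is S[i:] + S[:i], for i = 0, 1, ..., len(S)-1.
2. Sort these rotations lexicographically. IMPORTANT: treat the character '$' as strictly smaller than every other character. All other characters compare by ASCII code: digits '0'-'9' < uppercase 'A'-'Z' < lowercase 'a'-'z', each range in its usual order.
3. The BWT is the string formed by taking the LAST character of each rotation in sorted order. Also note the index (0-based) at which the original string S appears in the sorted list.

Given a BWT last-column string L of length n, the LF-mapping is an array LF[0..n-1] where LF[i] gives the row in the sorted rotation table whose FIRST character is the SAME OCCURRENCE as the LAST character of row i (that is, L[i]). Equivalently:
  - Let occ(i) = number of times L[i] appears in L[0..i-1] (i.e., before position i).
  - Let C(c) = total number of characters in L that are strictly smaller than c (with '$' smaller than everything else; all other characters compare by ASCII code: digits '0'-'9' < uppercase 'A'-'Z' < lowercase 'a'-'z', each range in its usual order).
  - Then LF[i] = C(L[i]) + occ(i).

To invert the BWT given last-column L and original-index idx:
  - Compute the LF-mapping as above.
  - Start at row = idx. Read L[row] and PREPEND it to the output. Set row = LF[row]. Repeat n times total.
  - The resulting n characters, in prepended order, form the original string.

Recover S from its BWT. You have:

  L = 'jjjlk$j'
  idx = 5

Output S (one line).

LF mapping: 1 2 3 6 5 0 4
Walk LF starting at row 5, prepending L[row]:
  step 1: row=5, L[5]='$', prepend. Next row=LF[5]=0
  step 2: row=0, L[0]='j', prepend. Next row=LF[0]=1
  step 3: row=1, L[1]='j', prepend. Next row=LF[1]=2
  step 4: row=2, L[2]='j', prepend. Next row=LF[2]=3
  step 5: row=3, L[3]='l', prepend. Next row=LF[3]=6
  step 6: row=6, L[6]='j', prepend. Next row=LF[6]=4
  step 7: row=4, L[4]='k', prepend. Next row=LF[4]=5
Reversed output: kjljjj$

Answer: kjljjj$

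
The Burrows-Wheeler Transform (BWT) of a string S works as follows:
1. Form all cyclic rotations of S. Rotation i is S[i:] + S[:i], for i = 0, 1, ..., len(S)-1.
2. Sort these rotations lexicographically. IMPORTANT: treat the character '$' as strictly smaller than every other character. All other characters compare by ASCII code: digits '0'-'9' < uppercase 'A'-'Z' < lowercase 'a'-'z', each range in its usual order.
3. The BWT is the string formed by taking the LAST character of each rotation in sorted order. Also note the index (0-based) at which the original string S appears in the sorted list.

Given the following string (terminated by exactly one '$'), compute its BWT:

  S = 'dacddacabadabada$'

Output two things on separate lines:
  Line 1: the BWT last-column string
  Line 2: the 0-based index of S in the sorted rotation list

Answer: addcddbbaaaaaad$c
15

Derivation:
All 17 rotations (rotation i = S[i:]+S[:i]):
  rot[0] = dacddacabadabada$
  rot[1] = acddacabadabada$d
  rot[2] = cddacabadabada$da
  rot[3] = ddacabadabada$dac
  rot[4] = dacabadabada$dacd
  rot[5] = acabadabada$dacdd
  rot[6] = cabadabada$dacdda
  rot[7] = abadabada$dacddac
  rot[8] = badabada$dacddaca
  rot[9] = adabada$dacddacab
  rot[10] = dabada$dacddacaba
  rot[11] = abada$dacddacabad
  rot[12] = bada$dacddacabada
  rot[13] = ada$dacddacabadab
  rot[14] = da$dacddacabadaba
  rot[15] = a$dacddacabadabad
  rot[16] = $dacddacabadabada
Sorted (with $ < everything):
  sorted[0] = $dacddacabadabada  (last char: 'a')
  sorted[1] = a$dacddacabadabad  (last char: 'd')
  sorted[2] = abada$dacddacabad  (last char: 'd')
  sorted[3] = abadabada$dacddac  (last char: 'c')
  sorted[4] = acabadabada$dacdd  (last char: 'd')
  sorted[5] = acddacabadabada$d  (last char: 'd')
  sorted[6] = ada$dacddacabadab  (last char: 'b')
  sorted[7] = adabada$dacddacab  (last char: 'b')
  sorted[8] = bada$dacddacabada  (last char: 'a')
  sorted[9] = badabada$dacddaca  (last char: 'a')
  sorted[10] = cabadabada$dacdda  (last char: 'a')
  sorted[11] = cddacabadabada$da  (last char: 'a')
  sorted[12] = da$dacddacabadaba  (last char: 'a')
  sorted[13] = dabada$dacddacaba  (last char: 'a')
  sorted[14] = dacabadabada$dacd  (last char: 'd')
  sorted[15] = dacddacabadabada$  (last char: '$')
  sorted[16] = ddacabadabada$dac  (last char: 'c')
Last column: addcddbbaaaaaad$c
Original string S is at sorted index 15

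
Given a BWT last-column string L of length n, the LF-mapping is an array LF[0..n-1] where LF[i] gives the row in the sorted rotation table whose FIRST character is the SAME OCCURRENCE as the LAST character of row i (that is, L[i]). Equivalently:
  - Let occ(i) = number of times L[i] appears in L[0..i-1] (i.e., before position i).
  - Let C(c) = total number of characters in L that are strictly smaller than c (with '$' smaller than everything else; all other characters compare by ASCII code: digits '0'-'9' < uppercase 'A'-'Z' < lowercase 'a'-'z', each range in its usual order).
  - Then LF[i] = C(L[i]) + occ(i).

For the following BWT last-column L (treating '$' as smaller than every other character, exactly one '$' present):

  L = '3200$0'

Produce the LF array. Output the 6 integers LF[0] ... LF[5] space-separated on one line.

Char counts: '$':1, '0':3, '2':1, '3':1
C (first-col start): C('$')=0, C('0')=1, C('2')=4, C('3')=5
L[0]='3': occ=0, LF[0]=C('3')+0=5+0=5
L[1]='2': occ=0, LF[1]=C('2')+0=4+0=4
L[2]='0': occ=0, LF[2]=C('0')+0=1+0=1
L[3]='0': occ=1, LF[3]=C('0')+1=1+1=2
L[4]='$': occ=0, LF[4]=C('$')+0=0+0=0
L[5]='0': occ=2, LF[5]=C('0')+2=1+2=3

Answer: 5 4 1 2 0 3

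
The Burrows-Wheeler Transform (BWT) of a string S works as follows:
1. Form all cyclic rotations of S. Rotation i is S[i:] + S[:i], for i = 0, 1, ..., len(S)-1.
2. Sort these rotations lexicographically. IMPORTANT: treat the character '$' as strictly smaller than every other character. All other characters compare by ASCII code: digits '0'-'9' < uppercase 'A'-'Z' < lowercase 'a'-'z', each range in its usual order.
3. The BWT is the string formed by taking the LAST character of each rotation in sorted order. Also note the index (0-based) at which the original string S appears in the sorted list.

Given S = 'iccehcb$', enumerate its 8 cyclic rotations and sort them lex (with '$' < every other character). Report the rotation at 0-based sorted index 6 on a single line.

All 8 rotations (rotation i = S[i:]+S[:i]):
  rot[0] = iccehcb$
  rot[1] = ccehcb$i
  rot[2] = cehcb$ic
  rot[3] = ehcb$icc
  rot[4] = hcb$icce
  rot[5] = cb$icceh
  rot[6] = b$iccehc
  rot[7] = $iccehcb
Sorted (with $ < everything):
  sorted[0] = $iccehcb
  sorted[1] = b$iccehc
  sorted[2] = cb$icceh
  sorted[3] = ccehcb$i
  sorted[4] = cehcb$ic
  sorted[5] = ehcb$icc
  sorted[6] = hcb$icce
  sorted[7] = iccehcb$
sorted[6] = hcb$icce

Answer: hcb$icce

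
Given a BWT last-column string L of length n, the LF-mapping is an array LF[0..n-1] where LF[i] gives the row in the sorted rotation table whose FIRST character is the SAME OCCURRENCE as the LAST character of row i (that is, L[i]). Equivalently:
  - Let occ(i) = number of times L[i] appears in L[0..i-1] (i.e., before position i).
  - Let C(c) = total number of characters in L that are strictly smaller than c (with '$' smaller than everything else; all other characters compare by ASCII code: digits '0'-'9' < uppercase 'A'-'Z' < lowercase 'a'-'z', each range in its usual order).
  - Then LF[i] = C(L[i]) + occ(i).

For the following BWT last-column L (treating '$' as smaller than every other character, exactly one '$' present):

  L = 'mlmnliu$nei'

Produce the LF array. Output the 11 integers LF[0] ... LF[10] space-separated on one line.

Char counts: '$':1, 'e':1, 'i':2, 'l':2, 'm':2, 'n':2, 'u':1
C (first-col start): C('$')=0, C('e')=1, C('i')=2, C('l')=4, C('m')=6, C('n')=8, C('u')=10
L[0]='m': occ=0, LF[0]=C('m')+0=6+0=6
L[1]='l': occ=0, LF[1]=C('l')+0=4+0=4
L[2]='m': occ=1, LF[2]=C('m')+1=6+1=7
L[3]='n': occ=0, LF[3]=C('n')+0=8+0=8
L[4]='l': occ=1, LF[4]=C('l')+1=4+1=5
L[5]='i': occ=0, LF[5]=C('i')+0=2+0=2
L[6]='u': occ=0, LF[6]=C('u')+0=10+0=10
L[7]='$': occ=0, LF[7]=C('$')+0=0+0=0
L[8]='n': occ=1, LF[8]=C('n')+1=8+1=9
L[9]='e': occ=0, LF[9]=C('e')+0=1+0=1
L[10]='i': occ=1, LF[10]=C('i')+1=2+1=3

Answer: 6 4 7 8 5 2 10 0 9 1 3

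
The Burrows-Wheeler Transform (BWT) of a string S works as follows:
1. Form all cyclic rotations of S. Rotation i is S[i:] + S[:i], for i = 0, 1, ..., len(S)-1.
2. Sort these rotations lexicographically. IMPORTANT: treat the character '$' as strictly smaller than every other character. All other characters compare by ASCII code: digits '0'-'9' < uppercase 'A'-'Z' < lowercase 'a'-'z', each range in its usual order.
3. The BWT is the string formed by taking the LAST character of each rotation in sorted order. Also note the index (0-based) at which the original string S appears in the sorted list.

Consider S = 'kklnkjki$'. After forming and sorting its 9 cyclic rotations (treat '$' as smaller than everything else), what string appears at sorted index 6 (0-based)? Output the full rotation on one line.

Answer: klnkjki$k

Derivation:
All 9 rotations (rotation i = S[i:]+S[:i]):
  rot[0] = kklnkjki$
  rot[1] = klnkjki$k
  rot[2] = lnkjki$kk
  rot[3] = nkjki$kkl
  rot[4] = kjki$kkln
  rot[5] = jki$kklnk
  rot[6] = ki$kklnkj
  rot[7] = i$kklnkjk
  rot[8] = $kklnkjki
Sorted (with $ < everything):
  sorted[0] = $kklnkjki
  sorted[1] = i$kklnkjk
  sorted[2] = jki$kklnk
  sorted[3] = ki$kklnkj
  sorted[4] = kjki$kkln
  sorted[5] = kklnkjki$
  sorted[6] = klnkjki$k
  sorted[7] = lnkjki$kk
  sorted[8] = nkjki$kkl
sorted[6] = klnkjki$k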